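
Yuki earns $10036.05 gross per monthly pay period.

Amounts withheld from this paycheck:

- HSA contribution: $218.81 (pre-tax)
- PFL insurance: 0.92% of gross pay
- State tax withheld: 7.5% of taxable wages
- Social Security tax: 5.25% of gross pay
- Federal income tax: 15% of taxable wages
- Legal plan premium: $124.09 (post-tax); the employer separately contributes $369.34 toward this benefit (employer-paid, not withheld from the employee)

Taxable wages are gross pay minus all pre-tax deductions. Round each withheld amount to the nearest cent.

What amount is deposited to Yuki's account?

$6865.05

HSA contribution: $218.81
Taxable wages = $10036.05 − $218.81 = $9817.24
State tax withheld: $9817.24 × 0.075 = $736.29
Federal income tax: $9817.24 × 0.15 = $1472.59
Social Security tax: $10036.05 × 0.0525 = $526.89
PFL insurance: $10036.05 × 0.0092 = $92.33
Legal plan premium: $124.09
(Employer's $369.34 toward legal plan premium is not withheld from the employee.)
Total deductions = $218.81 + $736.29 + $1472.59 + $526.89 + $92.33 + $124.09 = $3171.00
Net pay = $10036.05 − $3171.00 = $6865.05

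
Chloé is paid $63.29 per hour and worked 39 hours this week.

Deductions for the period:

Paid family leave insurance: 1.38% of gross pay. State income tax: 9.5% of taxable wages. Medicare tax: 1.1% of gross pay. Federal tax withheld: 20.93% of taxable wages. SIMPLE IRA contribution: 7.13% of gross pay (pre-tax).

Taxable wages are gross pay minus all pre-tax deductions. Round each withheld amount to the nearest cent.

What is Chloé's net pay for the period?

$1,533.56

Gross pay: 39 × $63.29 = $2,468.31
SIMPLE IRA contribution: $2,468.31 × 0.0713 = $175.99
Taxable wages = $2,468.31 − $175.99 = $2,292.32
State income tax: $2,292.32 × 0.095 = $217.77
Federal tax withheld: $2,292.32 × 0.2093 = $479.78
Medicare tax: $2,468.31 × 0.011 = $27.15
Paid family leave insurance: $2,468.31 × 0.0138 = $34.06
Total deductions = $175.99 + $217.77 + $479.78 + $27.15 + $34.06 = $934.75
Net pay = $2,468.31 − $934.75 = $1,533.56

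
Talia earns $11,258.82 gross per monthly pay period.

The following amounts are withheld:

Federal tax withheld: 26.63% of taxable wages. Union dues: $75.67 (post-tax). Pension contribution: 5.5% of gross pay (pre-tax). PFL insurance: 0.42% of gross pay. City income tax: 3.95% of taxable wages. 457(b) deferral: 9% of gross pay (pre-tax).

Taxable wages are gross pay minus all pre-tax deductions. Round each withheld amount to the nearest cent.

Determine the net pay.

$6,559.61

457(b) deferral: $11,258.82 × 0.09 = $1,013.29
Pension contribution: $11,258.82 × 0.055 = $619.24
Pre-tax total = $1,013.29 + $619.24 = $1,632.53
Taxable wages = $11,258.82 − $1,632.53 = $9,626.29
City income tax: $9,626.29 × 0.0395 = $380.24
Federal tax withheld: $9,626.29 × 0.2663 = $2,563.48
PFL insurance: $11,258.82 × 0.0042 = $47.29
Union dues: $75.67
Total deductions = $1,013.29 + $619.24 + $380.24 + $2,563.48 + $47.29 + $75.67 = $4,699.21
Net pay = $11,258.82 − $4,699.21 = $6,559.61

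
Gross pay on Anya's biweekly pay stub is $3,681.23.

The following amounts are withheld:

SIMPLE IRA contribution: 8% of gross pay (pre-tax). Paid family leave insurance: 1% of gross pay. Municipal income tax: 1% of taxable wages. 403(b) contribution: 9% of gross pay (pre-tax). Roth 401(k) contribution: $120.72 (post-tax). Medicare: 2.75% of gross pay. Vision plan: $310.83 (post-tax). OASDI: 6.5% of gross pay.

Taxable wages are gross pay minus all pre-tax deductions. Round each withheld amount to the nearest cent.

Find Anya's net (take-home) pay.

$2,216.00

403(b) contribution: $3,681.23 × 0.09 = $331.31
SIMPLE IRA contribution: $3,681.23 × 0.08 = $294.50
Pre-tax total = $331.31 + $294.50 = $625.81
Taxable wages = $3,681.23 − $625.81 = $3,055.42
Municipal income tax: $3,055.42 × 0.01 = $30.55
Paid family leave insurance: $3,681.23 × 0.01 = $36.81
Medicare: $3,681.23 × 0.0275 = $101.23
OASDI: $3,681.23 × 0.065 = $239.28
Vision plan: $310.83
Roth 401(k) contribution: $120.72
Total deductions = $331.31 + $294.50 + $30.55 + $36.81 + $101.23 + $239.28 + $310.83 + $120.72 = $1,465.23
Net pay = $3,681.23 − $1,465.23 = $2,216.00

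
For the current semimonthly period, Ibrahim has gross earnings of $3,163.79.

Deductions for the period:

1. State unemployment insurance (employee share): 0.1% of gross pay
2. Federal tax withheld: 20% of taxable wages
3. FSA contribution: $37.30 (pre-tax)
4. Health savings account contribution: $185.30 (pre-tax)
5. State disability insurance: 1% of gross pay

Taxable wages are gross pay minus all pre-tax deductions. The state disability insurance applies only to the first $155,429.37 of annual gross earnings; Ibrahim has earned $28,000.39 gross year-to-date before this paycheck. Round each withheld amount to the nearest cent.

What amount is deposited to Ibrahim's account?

Health savings account contribution: $185.30
FSA contribution: $37.30
Pre-tax total = $185.30 + $37.30 = $222.60
Taxable wages = $3,163.79 − $222.60 = $2,941.19
Federal tax withheld: $2,941.19 × 0.2 = $588.24
State disability insurance: cap not yet reached, full $3,163.79 is subject → $3,163.79 × 0.01 = $31.64
State unemployment insurance (employee share): $3,163.79 × 0.001 = $3.16
Total deductions = $185.30 + $37.30 + $588.24 + $31.64 + $3.16 = $845.64
Net pay = $3,163.79 − $845.64 = $2,318.15

$2,318.15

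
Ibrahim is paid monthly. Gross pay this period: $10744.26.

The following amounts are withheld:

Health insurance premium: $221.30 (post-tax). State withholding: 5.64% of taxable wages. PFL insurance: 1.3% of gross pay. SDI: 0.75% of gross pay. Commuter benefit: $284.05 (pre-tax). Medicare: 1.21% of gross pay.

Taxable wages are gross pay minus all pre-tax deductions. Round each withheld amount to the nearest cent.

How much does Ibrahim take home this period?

$9298.68

Commuter benefit: $284.05
Taxable wages = $10744.26 − $284.05 = $10460.21
State withholding: $10460.21 × 0.0564 = $589.96
SDI: $10744.26 × 0.0075 = $80.58
PFL insurance: $10744.26 × 0.013 = $139.68
Medicare: $10744.26 × 0.0121 = $130.01
Health insurance premium: $221.30
Total deductions = $284.05 + $589.96 + $80.58 + $139.68 + $130.01 + $221.30 = $1445.58
Net pay = $10744.26 − $1445.58 = $9298.68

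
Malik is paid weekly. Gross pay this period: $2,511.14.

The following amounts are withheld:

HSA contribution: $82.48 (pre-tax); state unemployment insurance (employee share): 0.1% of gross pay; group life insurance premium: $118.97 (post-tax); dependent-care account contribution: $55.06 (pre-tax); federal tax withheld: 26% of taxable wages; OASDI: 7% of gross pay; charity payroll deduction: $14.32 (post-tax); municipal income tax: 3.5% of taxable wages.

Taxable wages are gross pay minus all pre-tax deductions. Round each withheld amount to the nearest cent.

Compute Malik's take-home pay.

Dependent-care account contribution: $55.06
HSA contribution: $82.48
Pre-tax total = $55.06 + $82.48 = $137.54
Taxable wages = $2,511.14 − $137.54 = $2,373.60
Municipal income tax: $2,373.60 × 0.035 = $83.08
Federal tax withheld: $2,373.60 × 0.26 = $617.14
State unemployment insurance (employee share): $2,511.14 × 0.001 = $2.51
OASDI: $2,511.14 × 0.07 = $175.78
Group life insurance premium: $118.97
Charity payroll deduction: $14.32
Total deductions = $55.06 + $82.48 + $83.08 + $617.14 + $2.51 + $175.78 + $118.97 + $14.32 = $1,149.34
Net pay = $2,511.14 − $1,149.34 = $1,361.80

$1,361.80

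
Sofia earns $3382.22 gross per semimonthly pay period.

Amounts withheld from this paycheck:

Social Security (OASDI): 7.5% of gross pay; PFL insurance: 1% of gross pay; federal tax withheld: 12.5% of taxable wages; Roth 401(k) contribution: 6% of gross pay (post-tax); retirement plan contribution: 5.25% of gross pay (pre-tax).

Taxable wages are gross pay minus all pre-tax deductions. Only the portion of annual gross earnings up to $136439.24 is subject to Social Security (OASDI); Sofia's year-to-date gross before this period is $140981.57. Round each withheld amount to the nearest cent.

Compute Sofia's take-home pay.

$2567.32

Retirement plan contribution: $3382.22 × 0.0525 = $177.57
Taxable wages = $3382.22 − $177.57 = $3204.65
Federal tax withheld: $3204.65 × 0.125 = $400.58
Social Security (OASDI): annual cap $136439.24 already reached (YTD $140981.57), so $0.00
PFL insurance: $3382.22 × 0.01 = $33.82
Roth 401(k) contribution: $3382.22 × 0.06 = $202.93
Total deductions = $177.57 + $400.58 + $0.00 + $33.82 + $202.93 = $814.90
Net pay = $3382.22 − $814.90 = $2567.32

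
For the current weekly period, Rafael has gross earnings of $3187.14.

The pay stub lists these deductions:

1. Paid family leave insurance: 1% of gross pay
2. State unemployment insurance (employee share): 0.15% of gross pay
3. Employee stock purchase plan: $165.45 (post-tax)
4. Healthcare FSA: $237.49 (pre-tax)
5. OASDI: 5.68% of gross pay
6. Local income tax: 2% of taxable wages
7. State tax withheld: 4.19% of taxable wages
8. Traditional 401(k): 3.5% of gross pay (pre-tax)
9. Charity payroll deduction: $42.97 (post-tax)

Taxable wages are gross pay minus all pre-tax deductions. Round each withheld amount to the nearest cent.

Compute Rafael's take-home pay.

$2236.32

Healthcare FSA: $237.49
Traditional 401(k): $3187.14 × 0.035 = $111.55
Pre-tax total = $237.49 + $111.55 = $349.04
Taxable wages = $3187.14 − $349.04 = $2838.10
State tax withheld: $2838.10 × 0.0419 = $118.92
Local income tax: $2838.10 × 0.02 = $56.76
State unemployment insurance (employee share): $3187.14 × 0.0015 = $4.78
Paid family leave insurance: $3187.14 × 0.01 = $31.87
OASDI: $3187.14 × 0.0568 = $181.03
Charity payroll deduction: $42.97
Employee stock purchase plan: $165.45
Total deductions = $237.49 + $111.55 + $118.92 + $56.76 + $4.78 + $31.87 + $181.03 + $42.97 + $165.45 = $950.82
Net pay = $3187.14 − $950.82 = $2236.32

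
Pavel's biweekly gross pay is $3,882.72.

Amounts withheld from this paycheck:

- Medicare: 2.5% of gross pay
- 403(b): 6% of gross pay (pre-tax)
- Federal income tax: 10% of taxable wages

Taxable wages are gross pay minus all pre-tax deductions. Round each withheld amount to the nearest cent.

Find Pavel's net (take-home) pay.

$3,187.71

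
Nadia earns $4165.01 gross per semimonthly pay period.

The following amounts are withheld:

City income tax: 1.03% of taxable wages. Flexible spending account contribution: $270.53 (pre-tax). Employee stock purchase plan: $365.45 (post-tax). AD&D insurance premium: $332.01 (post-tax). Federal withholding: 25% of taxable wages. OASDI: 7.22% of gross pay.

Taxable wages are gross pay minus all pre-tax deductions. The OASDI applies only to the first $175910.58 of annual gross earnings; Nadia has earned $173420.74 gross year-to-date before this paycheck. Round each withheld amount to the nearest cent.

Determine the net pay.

$2003.52

Flexible spending account contribution: $270.53
Taxable wages = $4165.01 − $270.53 = $3894.48
City income tax: $3894.48 × 0.0103 = $40.11
Federal withholding: $3894.48 × 0.25 = $973.62
OASDI: only $175910.58 − $173420.74 = $2489.84 of this check is subject → $2489.84 × 0.0722 = $179.77
Employee stock purchase plan: $365.45
AD&D insurance premium: $332.01
Total deductions = $270.53 + $40.11 + $973.62 + $179.77 + $365.45 + $332.01 = $2161.49
Net pay = $4165.01 − $2161.49 = $2003.52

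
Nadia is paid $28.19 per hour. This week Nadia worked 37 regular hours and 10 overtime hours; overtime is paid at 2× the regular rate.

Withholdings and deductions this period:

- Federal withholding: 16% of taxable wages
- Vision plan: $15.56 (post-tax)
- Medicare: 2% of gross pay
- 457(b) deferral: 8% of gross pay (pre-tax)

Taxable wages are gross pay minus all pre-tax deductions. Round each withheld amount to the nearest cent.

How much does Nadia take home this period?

Regular pay: 37 × $28.19 = $1043.03
Overtime pay: 10 × $28.19 × 2 = $563.80
Gross pay = $1043.03 + $563.80 = $1606.83
457(b) deferral: $1606.83 × 0.08 = $128.55
Taxable wages = $1606.83 − $128.55 = $1478.28
Federal withholding: $1478.28 × 0.16 = $236.52
Medicare: $1606.83 × 0.02 = $32.14
Vision plan: $15.56
Total deductions = $128.55 + $236.52 + $32.14 + $15.56 = $412.77
Net pay = $1606.83 − $412.77 = $1194.06

$1194.06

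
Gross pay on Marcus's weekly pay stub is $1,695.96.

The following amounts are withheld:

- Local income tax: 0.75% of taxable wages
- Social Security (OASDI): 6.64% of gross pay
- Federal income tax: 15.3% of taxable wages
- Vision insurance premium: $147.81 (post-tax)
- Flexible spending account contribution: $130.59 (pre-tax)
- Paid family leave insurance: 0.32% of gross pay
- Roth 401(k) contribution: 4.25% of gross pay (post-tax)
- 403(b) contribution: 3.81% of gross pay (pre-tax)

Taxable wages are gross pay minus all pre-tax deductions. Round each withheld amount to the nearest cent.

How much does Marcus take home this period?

403(b) contribution: $1,695.96 × 0.0381 = $64.62
Flexible spending account contribution: $130.59
Pre-tax total = $64.62 + $130.59 = $195.21
Taxable wages = $1,695.96 − $195.21 = $1,500.75
Local income tax: $1,500.75 × 0.0075 = $11.26
Federal income tax: $1,500.75 × 0.153 = $229.61
Social Security (OASDI): $1,695.96 × 0.0664 = $112.61
Paid family leave insurance: $1,695.96 × 0.0032 = $5.43
Roth 401(k) contribution: $1,695.96 × 0.0425 = $72.08
Vision insurance premium: $147.81
Total deductions = $64.62 + $130.59 + $11.26 + $229.61 + $112.61 + $5.43 + $72.08 + $147.81 = $774.01
Net pay = $1,695.96 − $774.01 = $921.95

$921.95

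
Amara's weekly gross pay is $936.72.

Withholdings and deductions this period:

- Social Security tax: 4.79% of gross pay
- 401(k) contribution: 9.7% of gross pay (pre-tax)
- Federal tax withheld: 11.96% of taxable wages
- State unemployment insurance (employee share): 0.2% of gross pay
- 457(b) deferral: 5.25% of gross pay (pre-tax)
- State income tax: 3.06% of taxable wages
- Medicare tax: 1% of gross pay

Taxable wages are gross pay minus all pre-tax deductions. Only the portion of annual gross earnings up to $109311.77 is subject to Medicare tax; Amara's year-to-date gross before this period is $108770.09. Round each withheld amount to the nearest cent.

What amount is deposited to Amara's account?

457(b) deferral: $936.72 × 0.0525 = $49.18
401(k) contribution: $936.72 × 0.097 = $90.86
Pre-tax total = $49.18 + $90.86 = $140.04
Taxable wages = $936.72 − $140.04 = $796.68
State income tax: $796.68 × 0.0306 = $24.38
Federal tax withheld: $796.68 × 0.1196 = $95.28
Social Security tax: $936.72 × 0.0479 = $44.87
State unemployment insurance (employee share): $936.72 × 0.002 = $1.87
Medicare tax: only $109311.77 − $108770.09 = $541.68 of this check is subject → $541.68 × 0.01 = $5.42
Total deductions = $49.18 + $90.86 + $24.38 + $95.28 + $44.87 + $1.87 + $5.42 = $311.86
Net pay = $936.72 − $311.86 = $624.86

$624.86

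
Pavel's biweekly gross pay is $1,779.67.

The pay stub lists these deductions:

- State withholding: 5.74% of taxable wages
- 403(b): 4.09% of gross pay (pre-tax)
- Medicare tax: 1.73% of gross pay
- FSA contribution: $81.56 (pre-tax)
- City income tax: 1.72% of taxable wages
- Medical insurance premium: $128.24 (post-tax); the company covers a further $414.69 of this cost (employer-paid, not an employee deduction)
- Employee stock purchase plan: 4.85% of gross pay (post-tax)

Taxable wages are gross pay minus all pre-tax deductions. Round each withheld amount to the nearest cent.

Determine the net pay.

$1,258.73

FSA contribution: $81.56
403(b): $1,779.67 × 0.0409 = $72.79
Pre-tax total = $81.56 + $72.79 = $154.35
Taxable wages = $1,779.67 − $154.35 = $1,625.32
City income tax: $1,625.32 × 0.0172 = $27.96
State withholding: $1,625.32 × 0.0574 = $93.29
Medicare tax: $1,779.67 × 0.0173 = $30.79
Employee stock purchase plan: $1,779.67 × 0.0485 = $86.31
Medical insurance premium: $128.24
(Employer's $414.69 toward medical insurance premium is not withheld from the employee.)
Total deductions = $81.56 + $72.79 + $27.96 + $93.29 + $30.79 + $86.31 + $128.24 = $520.94
Net pay = $1,779.67 − $520.94 = $1,258.73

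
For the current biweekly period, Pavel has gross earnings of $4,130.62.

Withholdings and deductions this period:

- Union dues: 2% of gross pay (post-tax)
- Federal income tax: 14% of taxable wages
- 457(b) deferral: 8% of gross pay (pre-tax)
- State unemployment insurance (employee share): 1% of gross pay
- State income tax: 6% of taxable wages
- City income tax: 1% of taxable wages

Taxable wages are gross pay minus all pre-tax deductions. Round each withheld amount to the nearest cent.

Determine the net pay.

457(b) deferral: $4,130.62 × 0.08 = $330.45
Taxable wages = $4,130.62 − $330.45 = $3,800.17
City income tax: $3,800.17 × 0.01 = $38.00
Federal income tax: $3,800.17 × 0.14 = $532.02
State income tax: $3,800.17 × 0.06 = $228.01
State unemployment insurance (employee share): $4,130.62 × 0.01 = $41.31
Union dues: $4,130.62 × 0.02 = $82.61
Total deductions = $330.45 + $38.00 + $532.02 + $228.01 + $41.31 + $82.61 = $1,252.40
Net pay = $4,130.62 − $1,252.40 = $2,878.22

$2,878.22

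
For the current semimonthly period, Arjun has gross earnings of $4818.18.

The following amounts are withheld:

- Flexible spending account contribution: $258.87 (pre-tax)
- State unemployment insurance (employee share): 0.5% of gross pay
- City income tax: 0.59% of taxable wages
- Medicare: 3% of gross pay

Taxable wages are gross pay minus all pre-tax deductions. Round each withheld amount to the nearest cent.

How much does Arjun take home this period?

Flexible spending account contribution: $258.87
Taxable wages = $4818.18 − $258.87 = $4559.31
City income tax: $4559.31 × 0.0059 = $26.90
State unemployment insurance (employee share): $4818.18 × 0.005 = $24.09
Medicare: $4818.18 × 0.03 = $144.55
Total deductions = $258.87 + $26.90 + $24.09 + $144.55 = $454.41
Net pay = $4818.18 − $454.41 = $4363.77

$4363.77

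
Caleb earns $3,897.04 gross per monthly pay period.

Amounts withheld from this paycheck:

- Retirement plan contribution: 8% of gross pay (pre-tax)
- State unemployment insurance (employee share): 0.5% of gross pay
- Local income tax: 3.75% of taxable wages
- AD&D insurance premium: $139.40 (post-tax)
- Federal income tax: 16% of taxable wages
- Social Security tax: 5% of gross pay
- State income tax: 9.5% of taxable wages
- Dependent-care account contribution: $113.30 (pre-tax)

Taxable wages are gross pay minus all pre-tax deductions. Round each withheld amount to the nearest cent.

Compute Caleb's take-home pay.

Dependent-care account contribution: $113.30
Retirement plan contribution: $3,897.04 × 0.08 = $311.76
Pre-tax total = $113.30 + $311.76 = $425.06
Taxable wages = $3,897.04 − $425.06 = $3,471.98
Federal income tax: $3,471.98 × 0.16 = $555.52
Local income tax: $3,471.98 × 0.0375 = $130.20
State income tax: $3,471.98 × 0.095 = $329.84
State unemployment insurance (employee share): $3,897.04 × 0.005 = $19.49
Social Security tax: $3,897.04 × 0.05 = $194.85
AD&D insurance premium: $139.40
Total deductions = $113.30 + $311.76 + $555.52 + $130.20 + $329.84 + $19.49 + $194.85 + $139.40 = $1,794.36
Net pay = $3,897.04 − $1,794.36 = $2,102.68

$2,102.68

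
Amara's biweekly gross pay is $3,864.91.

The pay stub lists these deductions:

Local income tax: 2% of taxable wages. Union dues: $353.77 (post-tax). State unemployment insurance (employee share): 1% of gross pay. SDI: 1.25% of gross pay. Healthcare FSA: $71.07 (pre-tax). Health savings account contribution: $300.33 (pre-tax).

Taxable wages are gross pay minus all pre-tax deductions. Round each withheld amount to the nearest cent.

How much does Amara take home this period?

Healthcare FSA: $71.07
Health savings account contribution: $300.33
Pre-tax total = $71.07 + $300.33 = $371.40
Taxable wages = $3,864.91 − $371.40 = $3,493.51
Local income tax: $3,493.51 × 0.02 = $69.87
State unemployment insurance (employee share): $3,864.91 × 0.01 = $38.65
SDI: $3,864.91 × 0.0125 = $48.31
Union dues: $353.77
Total deductions = $71.07 + $300.33 + $69.87 + $38.65 + $48.31 + $353.77 = $882.00
Net pay = $3,864.91 − $882.00 = $2,982.91

$2,982.91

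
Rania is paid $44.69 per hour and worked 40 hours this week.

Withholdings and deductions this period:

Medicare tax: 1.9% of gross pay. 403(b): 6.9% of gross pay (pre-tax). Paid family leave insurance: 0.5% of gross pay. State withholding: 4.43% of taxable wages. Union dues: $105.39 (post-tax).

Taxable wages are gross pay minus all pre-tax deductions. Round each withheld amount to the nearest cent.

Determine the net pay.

$1442.24

Gross pay: 40 × $44.69 = $1787.60
403(b): $1787.60 × 0.069 = $123.34
Taxable wages = $1787.60 − $123.34 = $1664.26
State withholding: $1664.26 × 0.0443 = $73.73
Paid family leave insurance: $1787.60 × 0.005 = $8.94
Medicare tax: $1787.60 × 0.019 = $33.96
Union dues: $105.39
Total deductions = $123.34 + $73.73 + $8.94 + $33.96 + $105.39 = $345.36
Net pay = $1787.60 − $345.36 = $1442.24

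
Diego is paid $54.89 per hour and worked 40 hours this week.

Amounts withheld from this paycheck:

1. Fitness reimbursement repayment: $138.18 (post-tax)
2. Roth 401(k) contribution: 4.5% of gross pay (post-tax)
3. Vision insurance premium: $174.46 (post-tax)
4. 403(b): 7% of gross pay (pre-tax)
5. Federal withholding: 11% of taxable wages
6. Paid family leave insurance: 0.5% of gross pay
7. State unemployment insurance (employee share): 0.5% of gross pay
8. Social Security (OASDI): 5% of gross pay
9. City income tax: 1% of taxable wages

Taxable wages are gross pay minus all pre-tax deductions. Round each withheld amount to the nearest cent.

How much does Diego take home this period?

Gross pay: 40 × $54.89 = $2195.60
403(b): $2195.60 × 0.07 = $153.69
Taxable wages = $2195.60 − $153.69 = $2041.91
Federal withholding: $2041.91 × 0.11 = $224.61
City income tax: $2041.91 × 0.01 = $20.42
Social Security (OASDI): $2195.60 × 0.05 = $109.78
Paid family leave insurance: $2195.60 × 0.005 = $10.98
State unemployment insurance (employee share): $2195.60 × 0.005 = $10.98
Fitness reimbursement repayment: $138.18
Vision insurance premium: $174.46
Roth 401(k) contribution: $2195.60 × 0.045 = $98.80
Total deductions = $153.69 + $224.61 + $20.42 + $109.78 + $10.98 + $10.98 + $138.18 + $174.46 + $98.80 = $941.90
Net pay = $2195.60 − $941.90 = $1253.70

$1253.70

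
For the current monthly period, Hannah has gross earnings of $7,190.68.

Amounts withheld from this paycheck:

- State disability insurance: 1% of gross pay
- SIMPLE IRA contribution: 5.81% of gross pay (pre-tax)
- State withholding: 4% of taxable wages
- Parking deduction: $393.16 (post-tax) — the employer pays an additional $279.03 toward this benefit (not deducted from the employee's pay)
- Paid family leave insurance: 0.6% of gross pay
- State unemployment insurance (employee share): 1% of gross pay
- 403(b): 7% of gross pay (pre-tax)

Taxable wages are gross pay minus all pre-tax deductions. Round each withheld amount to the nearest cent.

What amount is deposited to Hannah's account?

SIMPLE IRA contribution: $7,190.68 × 0.0581 = $417.78
403(b): $7,190.68 × 0.07 = $503.35
Pre-tax total = $417.78 + $503.35 = $921.13
Taxable wages = $7,190.68 − $921.13 = $6,269.55
State withholding: $6,269.55 × 0.04 = $250.78
State unemployment insurance (employee share): $7,190.68 × 0.01 = $71.91
State disability insurance: $7,190.68 × 0.01 = $71.91
Paid family leave insurance: $7,190.68 × 0.006 = $43.14
Parking deduction: $393.16
(Employer's $279.03 toward parking deduction is not withheld from the employee.)
Total deductions = $417.78 + $503.35 + $250.78 + $71.91 + $71.91 + $43.14 + $393.16 = $1,752.03
Net pay = $7,190.68 − $1,752.03 = $5,438.65

$5,438.65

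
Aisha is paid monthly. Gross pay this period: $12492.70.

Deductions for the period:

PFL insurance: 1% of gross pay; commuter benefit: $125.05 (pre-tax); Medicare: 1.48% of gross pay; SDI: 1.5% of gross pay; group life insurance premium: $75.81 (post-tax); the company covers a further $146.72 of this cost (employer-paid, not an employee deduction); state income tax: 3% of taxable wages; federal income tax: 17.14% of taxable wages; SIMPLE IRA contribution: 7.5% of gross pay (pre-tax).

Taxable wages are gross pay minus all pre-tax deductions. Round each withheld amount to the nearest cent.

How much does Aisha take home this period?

$8555.54

SIMPLE IRA contribution: $12492.70 × 0.075 = $936.95
Commuter benefit: $125.05
Pre-tax total = $936.95 + $125.05 = $1062.00
Taxable wages = $12492.70 − $1062.00 = $11430.70
State income tax: $11430.70 × 0.03 = $342.92
Federal income tax: $11430.70 × 0.1714 = $1959.22
Medicare: $12492.70 × 0.0148 = $184.89
PFL insurance: $12492.70 × 0.01 = $124.93
SDI: $12492.70 × 0.015 = $187.39
Group life insurance premium: $75.81
(Employer's $146.72 toward group life insurance premium is not withheld from the employee.)
Total deductions = $936.95 + $125.05 + $342.92 + $1959.22 + $184.89 + $124.93 + $187.39 + $75.81 = $3937.16
Net pay = $12492.70 − $3937.16 = $8555.54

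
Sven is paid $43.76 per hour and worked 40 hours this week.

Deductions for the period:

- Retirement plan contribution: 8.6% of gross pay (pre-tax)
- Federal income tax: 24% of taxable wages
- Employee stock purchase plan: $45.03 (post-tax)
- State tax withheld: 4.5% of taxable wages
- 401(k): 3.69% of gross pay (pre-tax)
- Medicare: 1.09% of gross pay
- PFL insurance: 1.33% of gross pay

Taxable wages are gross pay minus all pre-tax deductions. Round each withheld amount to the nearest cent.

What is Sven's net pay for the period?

Gross pay: 40 × $43.76 = $1,750.40
401(k): $1,750.40 × 0.0369 = $64.59
Retirement plan contribution: $1,750.40 × 0.086 = $150.53
Pre-tax total = $64.59 + $150.53 = $215.12
Taxable wages = $1,750.40 − $215.12 = $1,535.28
Federal income tax: $1,535.28 × 0.24 = $368.47
State tax withheld: $1,535.28 × 0.045 = $69.09
Medicare: $1,750.40 × 0.0109 = $19.08
PFL insurance: $1,750.40 × 0.0133 = $23.28
Employee stock purchase plan: $45.03
Total deductions = $64.59 + $150.53 + $368.47 + $69.09 + $19.08 + $23.28 + $45.03 = $740.07
Net pay = $1,750.40 − $740.07 = $1,010.33

$1,010.33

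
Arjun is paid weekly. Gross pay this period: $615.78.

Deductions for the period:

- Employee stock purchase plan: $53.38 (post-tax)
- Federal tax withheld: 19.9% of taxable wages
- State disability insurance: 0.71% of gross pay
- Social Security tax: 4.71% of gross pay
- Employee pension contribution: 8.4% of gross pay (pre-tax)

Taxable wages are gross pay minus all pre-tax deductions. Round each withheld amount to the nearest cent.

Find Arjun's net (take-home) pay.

$365.05

Employee pension contribution: $615.78 × 0.084 = $51.73
Taxable wages = $615.78 − $51.73 = $564.05
Federal tax withheld: $564.05 × 0.199 = $112.25
Social Security tax: $615.78 × 0.0471 = $29.00
State disability insurance: $615.78 × 0.0071 = $4.37
Employee stock purchase plan: $53.38
Total deductions = $51.73 + $112.25 + $29.00 + $4.37 + $53.38 = $250.73
Net pay = $615.78 − $250.73 = $365.05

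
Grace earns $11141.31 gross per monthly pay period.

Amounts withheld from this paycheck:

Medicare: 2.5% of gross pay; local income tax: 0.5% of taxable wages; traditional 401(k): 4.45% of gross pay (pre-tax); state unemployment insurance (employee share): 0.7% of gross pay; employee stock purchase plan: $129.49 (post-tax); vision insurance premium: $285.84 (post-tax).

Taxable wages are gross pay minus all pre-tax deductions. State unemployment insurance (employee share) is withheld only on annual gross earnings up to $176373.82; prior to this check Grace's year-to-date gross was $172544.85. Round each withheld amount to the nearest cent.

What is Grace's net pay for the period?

$9871.63

Traditional 401(k): $11141.31 × 0.0445 = $495.79
Taxable wages = $11141.31 − $495.79 = $10645.52
Local income tax: $10645.52 × 0.005 = $53.23
Medicare: $11141.31 × 0.025 = $278.53
State unemployment insurance (employee share): only $176373.82 − $172544.85 = $3828.97 of this check is subject → $3828.97 × 0.007 = $26.80
Vision insurance premium: $285.84
Employee stock purchase plan: $129.49
Total deductions = $495.79 + $53.23 + $278.53 + $26.80 + $285.84 + $129.49 = $1269.68
Net pay = $11141.31 − $1269.68 = $9871.63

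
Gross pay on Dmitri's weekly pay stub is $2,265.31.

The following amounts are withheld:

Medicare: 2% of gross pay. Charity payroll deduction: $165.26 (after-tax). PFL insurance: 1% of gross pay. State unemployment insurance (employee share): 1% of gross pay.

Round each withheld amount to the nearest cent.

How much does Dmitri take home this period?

$2,009.44

State unemployment insurance (employee share): $2,265.31 × 0.01 = $22.65
PFL insurance: $2,265.31 × 0.01 = $22.65
Medicare: $2,265.31 × 0.02 = $45.31
Charity payroll deduction: $165.26
Total deductions = $22.65 + $22.65 + $45.31 + $165.26 = $255.87
Net pay = $2,265.31 − $255.87 = $2,009.44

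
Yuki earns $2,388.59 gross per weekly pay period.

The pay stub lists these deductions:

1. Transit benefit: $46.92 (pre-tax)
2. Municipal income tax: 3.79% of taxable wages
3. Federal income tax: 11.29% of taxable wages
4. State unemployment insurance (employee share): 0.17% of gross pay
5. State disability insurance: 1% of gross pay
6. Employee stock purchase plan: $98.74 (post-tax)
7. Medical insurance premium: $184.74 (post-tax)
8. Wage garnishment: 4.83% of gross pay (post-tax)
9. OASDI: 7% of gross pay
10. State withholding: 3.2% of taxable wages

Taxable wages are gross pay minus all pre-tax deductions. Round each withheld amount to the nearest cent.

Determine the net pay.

Transit benefit: $46.92
Taxable wages = $2,388.59 − $46.92 = $2,341.67
Federal income tax: $2,341.67 × 0.1129 = $264.37
State withholding: $2,341.67 × 0.032 = $74.93
Municipal income tax: $2,341.67 × 0.0379 = $88.75
State unemployment insurance (employee share): $2,388.59 × 0.0017 = $4.06
OASDI: $2,388.59 × 0.07 = $167.20
State disability insurance: $2,388.59 × 0.01 = $23.89
Wage garnishment: $2,388.59 × 0.0483 = $115.37
Medical insurance premium: $184.74
Employee stock purchase plan: $98.74
Total deductions = $46.92 + $264.37 + $74.93 + $88.75 + $4.06 + $167.20 + $23.89 + $115.37 + $184.74 + $98.74 = $1,068.97
Net pay = $2,388.59 − $1,068.97 = $1,319.62

$1,319.62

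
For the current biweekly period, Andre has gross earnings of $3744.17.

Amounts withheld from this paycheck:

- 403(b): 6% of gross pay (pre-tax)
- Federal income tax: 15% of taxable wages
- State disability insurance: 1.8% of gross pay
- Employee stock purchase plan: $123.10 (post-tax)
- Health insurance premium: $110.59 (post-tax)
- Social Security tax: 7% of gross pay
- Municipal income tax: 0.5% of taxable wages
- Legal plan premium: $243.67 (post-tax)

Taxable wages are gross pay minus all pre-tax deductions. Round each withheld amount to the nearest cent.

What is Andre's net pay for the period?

403(b): $3744.17 × 0.06 = $224.65
Taxable wages = $3744.17 − $224.65 = $3519.52
Federal income tax: $3519.52 × 0.15 = $527.93
Municipal income tax: $3519.52 × 0.005 = $17.60
State disability insurance: $3744.17 × 0.018 = $67.40
Social Security tax: $3744.17 × 0.07 = $262.09
Legal plan premium: $243.67
Health insurance premium: $110.59
Employee stock purchase plan: $123.10
Total deductions = $224.65 + $527.93 + $17.60 + $67.40 + $262.09 + $243.67 + $110.59 + $123.10 = $1577.03
Net pay = $3744.17 − $1577.03 = $2167.14

$2167.14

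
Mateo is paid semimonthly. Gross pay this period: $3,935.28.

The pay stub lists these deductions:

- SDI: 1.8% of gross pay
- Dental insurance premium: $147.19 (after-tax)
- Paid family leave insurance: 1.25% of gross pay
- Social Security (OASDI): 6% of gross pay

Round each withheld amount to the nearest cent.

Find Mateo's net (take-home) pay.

$3,431.94

SDI: $3,935.28 × 0.018 = $70.84
Social Security (OASDI): $3,935.28 × 0.06 = $236.12
Paid family leave insurance: $3,935.28 × 0.0125 = $49.19
Dental insurance premium: $147.19
Total deductions = $70.84 + $236.12 + $49.19 + $147.19 = $503.34
Net pay = $3,935.28 − $503.34 = $3,431.94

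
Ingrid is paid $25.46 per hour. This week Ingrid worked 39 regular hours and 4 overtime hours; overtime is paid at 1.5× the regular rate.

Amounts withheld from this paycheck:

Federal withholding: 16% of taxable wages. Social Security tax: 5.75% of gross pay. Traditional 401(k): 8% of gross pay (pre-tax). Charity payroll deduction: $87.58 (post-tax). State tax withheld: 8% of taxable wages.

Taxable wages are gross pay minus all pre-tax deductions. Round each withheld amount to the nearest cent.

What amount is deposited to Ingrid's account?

$647.61

Regular pay: 39 × $25.46 = $992.94
Overtime pay: 4 × $25.46 × 1.5 = $152.76
Gross pay = $992.94 + $152.76 = $1,145.70
Traditional 401(k): $1,145.70 × 0.08 = $91.66
Taxable wages = $1,145.70 − $91.66 = $1,054.04
State tax withheld: $1,054.04 × 0.08 = $84.32
Federal withholding: $1,054.04 × 0.16 = $168.65
Social Security tax: $1,145.70 × 0.0575 = $65.88
Charity payroll deduction: $87.58
Total deductions = $91.66 + $84.32 + $168.65 + $65.88 + $87.58 = $498.09
Net pay = $1,145.70 − $498.09 = $647.61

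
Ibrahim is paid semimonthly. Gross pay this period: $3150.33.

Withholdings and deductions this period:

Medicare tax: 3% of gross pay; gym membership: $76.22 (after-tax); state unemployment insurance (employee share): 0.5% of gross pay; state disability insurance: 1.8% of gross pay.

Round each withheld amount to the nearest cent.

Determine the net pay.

$2907.14

State disability insurance: $3150.33 × 0.018 = $56.71
Medicare tax: $3150.33 × 0.03 = $94.51
State unemployment insurance (employee share): $3150.33 × 0.005 = $15.75
Gym membership: $76.22
Total deductions = $56.71 + $94.51 + $15.75 + $76.22 = $243.19
Net pay = $3150.33 − $243.19 = $2907.14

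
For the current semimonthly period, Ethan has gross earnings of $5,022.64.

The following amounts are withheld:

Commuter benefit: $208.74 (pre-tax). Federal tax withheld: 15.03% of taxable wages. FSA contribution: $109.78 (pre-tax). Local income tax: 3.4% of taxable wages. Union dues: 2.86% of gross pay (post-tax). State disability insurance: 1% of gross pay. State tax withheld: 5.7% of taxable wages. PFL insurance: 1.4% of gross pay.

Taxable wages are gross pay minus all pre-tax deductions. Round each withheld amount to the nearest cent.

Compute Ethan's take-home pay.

Commuter benefit: $208.74
FSA contribution: $109.78
Pre-tax total = $208.74 + $109.78 = $318.52
Taxable wages = $5,022.64 − $318.52 = $4,704.12
State tax withheld: $4,704.12 × 0.057 = $268.13
Local income tax: $4,704.12 × 0.034 = $159.94
Federal tax withheld: $4,704.12 × 0.1503 = $707.03
State disability insurance: $5,022.64 × 0.01 = $50.23
PFL insurance: $5,022.64 × 0.014 = $70.32
Union dues: $5,022.64 × 0.0286 = $143.65
Total deductions = $208.74 + $109.78 + $268.13 + $159.94 + $707.03 + $50.23 + $70.32 + $143.65 = $1,717.82
Net pay = $5,022.64 − $1,717.82 = $3,304.82

$3,304.82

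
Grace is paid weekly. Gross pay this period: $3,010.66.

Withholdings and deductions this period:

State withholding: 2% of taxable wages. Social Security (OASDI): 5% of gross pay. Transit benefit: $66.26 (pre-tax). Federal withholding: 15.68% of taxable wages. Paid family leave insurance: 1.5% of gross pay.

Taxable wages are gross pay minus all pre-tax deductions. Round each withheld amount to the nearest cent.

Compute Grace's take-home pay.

$2,228.14

Transit benefit: $66.26
Taxable wages = $3,010.66 − $66.26 = $2,944.40
State withholding: $2,944.40 × 0.02 = $58.89
Federal withholding: $2,944.40 × 0.1568 = $461.68
Paid family leave insurance: $3,010.66 × 0.015 = $45.16
Social Security (OASDI): $3,010.66 × 0.05 = $150.53
Total deductions = $66.26 + $58.89 + $461.68 + $45.16 + $150.53 = $782.52
Net pay = $3,010.66 − $782.52 = $2,228.14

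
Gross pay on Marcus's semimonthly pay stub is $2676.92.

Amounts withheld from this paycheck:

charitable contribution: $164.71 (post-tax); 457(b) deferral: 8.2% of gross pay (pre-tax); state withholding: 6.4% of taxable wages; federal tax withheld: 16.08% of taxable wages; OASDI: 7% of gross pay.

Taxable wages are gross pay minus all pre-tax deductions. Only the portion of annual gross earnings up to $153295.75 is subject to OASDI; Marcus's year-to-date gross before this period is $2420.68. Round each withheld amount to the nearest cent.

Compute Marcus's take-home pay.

$1552.90

457(b) deferral: $2676.92 × 0.082 = $219.51
Taxable wages = $2676.92 − $219.51 = $2457.41
Federal tax withheld: $2457.41 × 0.1608 = $395.15
State withholding: $2457.41 × 0.064 = $157.27
OASDI: cap not yet reached, full $2676.92 is subject → $2676.92 × 0.07 = $187.38
Charitable contribution: $164.71
Total deductions = $219.51 + $395.15 + $157.27 + $187.38 + $164.71 = $1124.02
Net pay = $2676.92 − $1124.02 = $1552.90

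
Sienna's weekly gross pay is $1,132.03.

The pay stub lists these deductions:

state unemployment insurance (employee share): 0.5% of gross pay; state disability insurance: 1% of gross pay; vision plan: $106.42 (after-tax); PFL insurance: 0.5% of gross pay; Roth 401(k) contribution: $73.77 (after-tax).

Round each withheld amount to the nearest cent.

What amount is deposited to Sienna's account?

State disability insurance: $1,132.03 × 0.01 = $11.32
State unemployment insurance (employee share): $1,132.03 × 0.005 = $5.66
PFL insurance: $1,132.03 × 0.005 = $5.66
Roth 401(k) contribution: $73.77
Vision plan: $106.42
Total deductions = $11.32 + $5.66 + $5.66 + $73.77 + $106.42 = $202.83
Net pay = $1,132.03 − $202.83 = $929.20

$929.20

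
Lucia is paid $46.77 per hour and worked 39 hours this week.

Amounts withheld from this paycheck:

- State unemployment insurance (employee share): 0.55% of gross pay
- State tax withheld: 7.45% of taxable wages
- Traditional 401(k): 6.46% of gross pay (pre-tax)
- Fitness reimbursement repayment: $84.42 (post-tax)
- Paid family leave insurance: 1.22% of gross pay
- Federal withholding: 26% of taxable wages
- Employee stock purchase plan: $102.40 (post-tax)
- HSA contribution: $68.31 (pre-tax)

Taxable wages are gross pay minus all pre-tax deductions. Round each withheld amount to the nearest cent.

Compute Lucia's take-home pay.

$870.92

Gross pay: 39 × $46.77 = $1824.03
HSA contribution: $68.31
Traditional 401(k): $1824.03 × 0.0646 = $117.83
Pre-tax total = $68.31 + $117.83 = $186.14
Taxable wages = $1824.03 − $186.14 = $1637.89
Federal withholding: $1637.89 × 0.26 = $425.85
State tax withheld: $1637.89 × 0.0745 = $122.02
State unemployment insurance (employee share): $1824.03 × 0.0055 = $10.03
Paid family leave insurance: $1824.03 × 0.0122 = $22.25
Fitness reimbursement repayment: $84.42
Employee stock purchase plan: $102.40
Total deductions = $68.31 + $117.83 + $425.85 + $122.02 + $10.03 + $22.25 + $84.42 + $102.40 = $953.11
Net pay = $1824.03 − $953.11 = $870.92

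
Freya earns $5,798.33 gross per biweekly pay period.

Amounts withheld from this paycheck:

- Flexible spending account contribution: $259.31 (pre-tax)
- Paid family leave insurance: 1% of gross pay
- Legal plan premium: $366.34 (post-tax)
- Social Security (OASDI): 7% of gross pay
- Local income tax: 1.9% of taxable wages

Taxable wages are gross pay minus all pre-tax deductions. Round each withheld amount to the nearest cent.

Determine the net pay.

$4,603.58

Flexible spending account contribution: $259.31
Taxable wages = $5,798.33 − $259.31 = $5,539.02
Local income tax: $5,539.02 × 0.019 = $105.24
Paid family leave insurance: $5,798.33 × 0.01 = $57.98
Social Security (OASDI): $5,798.33 × 0.07 = $405.88
Legal plan premium: $366.34
Total deductions = $259.31 + $105.24 + $57.98 + $405.88 + $366.34 = $1,194.75
Net pay = $5,798.33 − $1,194.75 = $4,603.58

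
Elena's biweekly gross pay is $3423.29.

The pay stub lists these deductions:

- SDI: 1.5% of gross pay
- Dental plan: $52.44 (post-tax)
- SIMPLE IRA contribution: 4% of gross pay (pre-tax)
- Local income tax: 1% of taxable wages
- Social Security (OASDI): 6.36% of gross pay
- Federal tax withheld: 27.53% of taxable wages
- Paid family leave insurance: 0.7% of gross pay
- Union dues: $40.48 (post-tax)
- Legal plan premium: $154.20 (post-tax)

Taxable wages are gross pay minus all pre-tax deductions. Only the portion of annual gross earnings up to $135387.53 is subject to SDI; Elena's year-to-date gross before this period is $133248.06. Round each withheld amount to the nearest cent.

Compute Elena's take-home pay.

SIMPLE IRA contribution: $3423.29 × 0.04 = $136.93
Taxable wages = $3423.29 − $136.93 = $3286.36
Federal tax withheld: $3286.36 × 0.2753 = $904.73
Local income tax: $3286.36 × 0.01 = $32.86
Paid family leave insurance: $3423.29 × 0.007 = $23.96
Social Security (OASDI): $3423.29 × 0.0636 = $217.72
SDI: only $135387.53 − $133248.06 = $2139.47 of this check is subject → $2139.47 × 0.015 = $32.09
Union dues: $40.48
Dental plan: $52.44
Legal plan premium: $154.20
Total deductions = $136.93 + $904.73 + $32.86 + $23.96 + $217.72 + $32.09 + $40.48 + $52.44 + $154.20 = $1595.41
Net pay = $3423.29 − $1595.41 = $1827.88

$1827.88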